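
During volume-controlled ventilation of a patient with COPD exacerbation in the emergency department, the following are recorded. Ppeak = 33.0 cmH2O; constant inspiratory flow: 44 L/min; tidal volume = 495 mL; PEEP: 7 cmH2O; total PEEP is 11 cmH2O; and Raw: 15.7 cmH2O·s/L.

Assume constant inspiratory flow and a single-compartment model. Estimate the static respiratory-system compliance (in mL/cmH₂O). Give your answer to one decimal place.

Flow: 44 L/min ÷ 60 = 0.7333 L/s.
Total PEEP = 11 cmH2O (set 7 + intrinsic 4); this is the baseline alveolar pressure.
Equation of motion (constant flow): PIP = Vt/C + R·V̇ + PEEP.
Vt/C = PIP − R·V̇ − PEEP = 33.0 − 15.7×0.7333 − 11 = 33.0 − 11.513 − 11 = 10.487 cmH2O.
C = Vt / 10.487 = 495 / 10.487 = 47.201 mL/cmH2O.

47.2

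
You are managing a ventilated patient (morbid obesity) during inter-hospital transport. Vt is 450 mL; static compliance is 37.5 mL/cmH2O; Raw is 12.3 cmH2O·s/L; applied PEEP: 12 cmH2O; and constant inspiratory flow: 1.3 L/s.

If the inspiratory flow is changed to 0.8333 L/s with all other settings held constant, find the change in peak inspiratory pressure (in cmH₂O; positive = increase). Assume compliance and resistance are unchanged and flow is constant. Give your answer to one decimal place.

PIP = Vt/C + R·V̇ + PEEP (constant-flow equation of motion).
Only the resistive term changes: ΔPIP = R × ΔV̇ = 12.3 × (0.8333 − 1.3) = 12.3 × -0.4667 = -5.74 cmH2O.

-5.7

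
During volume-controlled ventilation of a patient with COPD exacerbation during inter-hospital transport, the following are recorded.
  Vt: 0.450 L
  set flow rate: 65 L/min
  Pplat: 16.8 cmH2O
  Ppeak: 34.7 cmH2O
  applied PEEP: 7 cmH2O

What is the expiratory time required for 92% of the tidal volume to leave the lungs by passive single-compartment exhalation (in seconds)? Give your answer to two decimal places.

Flow: 65 L/min ÷ 60 = 1.0833 L/s.
R = (PIP − Pplat)/V̇ = (34.7 − 16.8) / 1.0833 = 17.9/1.0833 = 16.524 cmH2O·s/L.
C = Vt/(Pplat − PEEP) = 450.0 / (16.8 − 7) = 450.0/9.8 = 45.918 mL/cmH2O.
τ = R × C = 16.524 × 0.04592 L/cmH2O = 0.7588 s.
t = −τ·ln(1 − 0.92) = −0.7588·ln(0.08) = 1.917 s.

1.92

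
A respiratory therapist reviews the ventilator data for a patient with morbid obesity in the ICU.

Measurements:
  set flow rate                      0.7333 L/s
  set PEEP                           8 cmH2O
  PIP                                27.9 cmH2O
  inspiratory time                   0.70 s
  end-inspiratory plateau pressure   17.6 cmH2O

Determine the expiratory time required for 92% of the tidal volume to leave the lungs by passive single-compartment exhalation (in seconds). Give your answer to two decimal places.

1.90

Vt = flow × Ti = 0.7333 L/s × 0.70 s × 1000 mL/L = 513.31 mL.
R = (PIP − Pplat)/V̇ = (27.9 − 17.6) / 0.7333 = 10.3/0.7333 = 14.046 cmH2O·s/L.
C = Vt/(Pplat − PEEP) = 513.31 / (17.6 − 8) = 513.31/9.6 = 53.47 mL/cmH2O.
τ = R × C = 14.046 × 0.05347 L/cmH2O = 0.751 s.
t = −τ·ln(1 − 0.92) = −0.751·ln(0.08) = 1.897 s.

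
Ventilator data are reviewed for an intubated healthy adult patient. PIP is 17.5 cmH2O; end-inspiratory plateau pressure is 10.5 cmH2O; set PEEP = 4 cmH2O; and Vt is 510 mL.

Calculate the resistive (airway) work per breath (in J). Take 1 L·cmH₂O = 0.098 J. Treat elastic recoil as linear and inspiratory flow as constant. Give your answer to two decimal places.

With constant inspiratory flow the resistive pressure is constant at PIP − Pplat = 17.5 − 10.5 = 7.0 cmH2O, so resistive work = 7.0 × 0.510 = 3.57 L·cmH2O.
× 0.098 J/(L·cmH2O) → 0.3499 J.

0.35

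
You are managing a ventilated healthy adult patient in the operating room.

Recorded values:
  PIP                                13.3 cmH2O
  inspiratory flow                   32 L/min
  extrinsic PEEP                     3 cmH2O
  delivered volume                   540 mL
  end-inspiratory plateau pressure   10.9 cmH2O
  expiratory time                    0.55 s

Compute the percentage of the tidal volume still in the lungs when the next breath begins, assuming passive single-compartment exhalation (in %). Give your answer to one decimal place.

Flow: 32 L/min ÷ 60 = 0.5333 L/s.
R = (PIP − Pplat)/V̇ = (13.3 − 10.9) / 0.5333 = 2.4/0.5333 = 4.5 cmH2O·s/L.
C = Vt/(Pplat − PEEP) = 540.0 / (10.9 − 3) = 540.0/7.9 = 68.354 mL/cmH2O.
τ = R × C = 4.5 × 0.06835 L/cmH2O = 0.3076 s.
Fraction remaining at end-expiration = e^(−Te/τ) = e^(−0.55/0.3076) = 0.1673 → 16.73%.

16.7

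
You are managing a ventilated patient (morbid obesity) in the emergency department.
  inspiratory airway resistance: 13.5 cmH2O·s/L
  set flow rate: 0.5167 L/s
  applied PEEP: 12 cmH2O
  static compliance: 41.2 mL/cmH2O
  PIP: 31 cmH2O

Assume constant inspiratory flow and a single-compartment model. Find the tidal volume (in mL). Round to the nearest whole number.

Equation of motion (constant flow): PIP = Vt/C + R·V̇ + PEEP.
Vt/C = PIP − R·V̇ − PEEP = 31 − 6.975 − 12 = 12.025 cmH2O.
Vt = C × 12.025 = 41.2 × 12.025 = 495.43 mL.

495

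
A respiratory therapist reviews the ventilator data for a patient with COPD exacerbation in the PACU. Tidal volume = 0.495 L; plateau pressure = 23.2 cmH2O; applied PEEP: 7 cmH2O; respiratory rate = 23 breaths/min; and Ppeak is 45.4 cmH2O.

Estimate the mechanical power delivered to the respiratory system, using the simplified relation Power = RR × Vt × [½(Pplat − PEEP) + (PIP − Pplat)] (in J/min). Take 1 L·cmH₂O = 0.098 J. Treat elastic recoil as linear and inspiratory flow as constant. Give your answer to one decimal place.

Per-breath work = Vt × [½(Pplat−PEEP) + (PIP−Pplat)] = 0.495 × [0.5×16.2 + 22.2] = 0.495 × 30.3 = 14.999 L·cmH2O.
Power = 23 × 14.999 = 344.98 L·cmH2O/min.
× 0.098 J/(L·cmH2O) → 33.808 J/min.

33.8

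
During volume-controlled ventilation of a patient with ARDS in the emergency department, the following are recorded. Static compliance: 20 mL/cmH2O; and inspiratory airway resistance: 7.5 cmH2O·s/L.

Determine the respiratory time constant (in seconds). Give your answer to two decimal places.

τ = R × C = 7.5 × 20 mL/cmH2O = 7.5 × 0.020 L/cmH2O = 0.15 s.

0.15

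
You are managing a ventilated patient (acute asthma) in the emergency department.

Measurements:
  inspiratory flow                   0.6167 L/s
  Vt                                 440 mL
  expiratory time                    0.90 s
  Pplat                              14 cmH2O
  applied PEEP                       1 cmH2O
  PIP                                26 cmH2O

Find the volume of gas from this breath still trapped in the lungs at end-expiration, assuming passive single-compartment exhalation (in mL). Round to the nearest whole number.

112

R = (PIP − Pplat)/V̇ = (26 − 14) / 0.6167 = 12.0/0.6167 = 19.458 cmH2O·s/L.
C = Vt/(Pplat − PEEP) = 440.0 / (14 − 1) = 440.0/13.0 = 33.846 mL/cmH2O.
τ = R × C = 19.458 × 0.03385 L/cmH2O = 0.6587 s.
Fraction remaining = e^(−Te/τ) = e^(−0.90/0.6587) = 0.255.
Trapped volume = 440.0 × 0.255 = 112.2 mL.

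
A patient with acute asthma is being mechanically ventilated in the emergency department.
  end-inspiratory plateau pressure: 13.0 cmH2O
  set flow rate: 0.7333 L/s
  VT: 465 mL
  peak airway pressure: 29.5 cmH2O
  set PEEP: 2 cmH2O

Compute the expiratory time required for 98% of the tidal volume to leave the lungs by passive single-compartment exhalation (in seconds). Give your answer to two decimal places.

R = (PIP − Pplat)/V̇ = (29.5 − 13.0) / 0.7333 = 16.5/0.7333 = 22.501 cmH2O·s/L.
C = Vt/(Pplat − PEEP) = 465.0 / (13.0 − 2) = 465.0/11.0 = 42.273 mL/cmH2O.
τ = R × C = 22.501 × 0.04227 L/cmH2O = 0.9511 s.
t = −τ·ln(1 − 0.98) = −0.9511·ln(0.02) = 3.721 s.

3.72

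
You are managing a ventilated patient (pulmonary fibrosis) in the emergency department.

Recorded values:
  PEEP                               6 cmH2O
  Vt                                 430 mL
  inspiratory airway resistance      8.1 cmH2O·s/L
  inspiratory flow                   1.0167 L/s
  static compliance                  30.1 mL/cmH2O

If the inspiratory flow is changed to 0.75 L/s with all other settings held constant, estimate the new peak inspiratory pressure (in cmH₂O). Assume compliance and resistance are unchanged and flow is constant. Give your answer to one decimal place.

26.4

PIP = Vt/C + R·V̇ + PEEP (constant-flow equation of motion).
Only the resistive term changes: ΔPIP = R × ΔV̇ = 8.1 × (0.75 − 1.0167) = 8.1 × -0.2667 = -2.16 cmH2O.
Original PIP = 430/30.1 + 8.1×1.0167 + 6 = 28.521 cmH2O; new PIP = 28.521 + (-2.16) = 26.361 cmH2O.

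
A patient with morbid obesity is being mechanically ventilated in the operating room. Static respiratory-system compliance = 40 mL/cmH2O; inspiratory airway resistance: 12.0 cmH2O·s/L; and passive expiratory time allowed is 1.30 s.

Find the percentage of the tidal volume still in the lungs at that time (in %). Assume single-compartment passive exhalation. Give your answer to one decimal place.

τ = R × C = 12.0 × 40 mL/cmH2O = 12.0 × 0.040 L/cmH2O = 0.48 s.
Passive exhalation: V(t)/V₀ = e^(−t/τ) = e^(−1.30/0.48) = 0.06665.
Fraction remaining = 0.06665 → 6.665%.

6.7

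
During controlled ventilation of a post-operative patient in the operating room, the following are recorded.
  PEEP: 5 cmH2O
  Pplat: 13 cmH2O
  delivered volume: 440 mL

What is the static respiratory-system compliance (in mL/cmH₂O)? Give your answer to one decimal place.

55.0

Cstat = Vt / (Pplat − PEEP) = 440 / (13 − 5) = 440 / 8.0 = 55.0 mL/cmH2O.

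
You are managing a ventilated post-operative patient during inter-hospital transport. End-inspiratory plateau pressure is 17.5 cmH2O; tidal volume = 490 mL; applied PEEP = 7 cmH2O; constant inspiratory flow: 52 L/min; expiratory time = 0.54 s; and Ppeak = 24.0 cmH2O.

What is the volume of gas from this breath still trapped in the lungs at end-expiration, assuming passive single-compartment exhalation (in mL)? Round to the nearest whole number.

Flow: 52 L/min ÷ 60 = 0.8667 L/s.
R = (PIP − Pplat)/V̇ = (24.0 − 17.5) / 0.8667 = 6.5/0.8667 = 7.5 cmH2O·s/L.
C = Vt/(Pplat − PEEP) = 490.0 / (17.5 − 7) = 490.0/10.5 = 46.667 mL/cmH2O.
τ = R × C = 7.5 × 0.04667 L/cmH2O = 0.35 s.
Fraction remaining = e^(−Te/τ) = e^(−0.54/0.35) = 0.2138.
Trapped volume = 490.0 × 0.2138 = 104.76 mL.

105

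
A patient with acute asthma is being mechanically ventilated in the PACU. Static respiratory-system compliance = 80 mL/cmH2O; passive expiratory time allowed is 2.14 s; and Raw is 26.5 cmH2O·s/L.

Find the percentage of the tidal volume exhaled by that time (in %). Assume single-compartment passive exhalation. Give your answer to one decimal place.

τ = R × C = 26.5 × 80 mL/cmH2O = 26.5 × 0.080 L/cmH2O = 2.12 s.
Passive exhalation: V(t)/V₀ = e^(−t/τ) = e^(−2.14/2.12) = 0.3644.
Fraction exhaled = 1 − 0.3644 = 0.6356 → 63.56%.

63.6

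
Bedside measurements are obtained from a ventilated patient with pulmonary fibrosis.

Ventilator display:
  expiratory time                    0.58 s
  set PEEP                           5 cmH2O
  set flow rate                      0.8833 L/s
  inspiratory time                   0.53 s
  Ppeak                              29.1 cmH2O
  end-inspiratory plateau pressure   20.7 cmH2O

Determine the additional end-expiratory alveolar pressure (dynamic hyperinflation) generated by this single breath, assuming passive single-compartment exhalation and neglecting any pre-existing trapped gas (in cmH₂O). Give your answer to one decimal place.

Vt = flow × Ti = 0.8833 L/s × 0.53 s × 1000 mL/L = 468.15 mL.
R = (PIP − Pplat)/V̇ = (29.1 − 20.7) / 0.8833 = 8.4/0.8833 = 9.51 cmH2O·s/L.
C = Vt/(Pplat − PEEP) = 468.15 / (20.7 − 5) = 468.15/15.7 = 29.818 mL/cmH2O.
τ = R × C = 9.51 × 0.02982 L/cmH2O = 0.2836 s.
Fraction remaining = e^(−Te/τ) = e^(−0.58/0.2836) = 0.1294; trapped volume = 468.15 × 0.1294 = 60.579 mL.
Additional alveolar pressure from trapping ≈ V_trapped / C = 60.579 / 29.818 = 2.032 cmH2O.

2.0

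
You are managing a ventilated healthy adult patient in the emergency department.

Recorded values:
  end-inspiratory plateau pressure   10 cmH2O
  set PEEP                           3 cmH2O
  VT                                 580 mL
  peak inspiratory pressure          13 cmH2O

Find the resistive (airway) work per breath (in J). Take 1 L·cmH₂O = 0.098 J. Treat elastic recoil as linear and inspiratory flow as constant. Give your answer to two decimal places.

With constant inspiratory flow the resistive pressure is constant at PIP − Pplat = 13 − 10 = 3.0 cmH2O, so resistive work = 3.0 × 0.580 = 1.74 L·cmH2O.
× 0.098 J/(L·cmH2O) → 0.1705 J.

0.17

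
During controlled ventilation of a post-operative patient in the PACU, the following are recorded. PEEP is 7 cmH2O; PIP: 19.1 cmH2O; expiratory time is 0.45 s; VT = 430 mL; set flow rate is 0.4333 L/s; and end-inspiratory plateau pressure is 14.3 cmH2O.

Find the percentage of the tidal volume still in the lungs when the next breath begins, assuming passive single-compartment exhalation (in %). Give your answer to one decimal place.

R = (PIP − Pplat)/V̇ = (19.1 − 14.3) / 0.4333 = 4.8/0.4333 = 11.078 cmH2O·s/L.
C = Vt/(Pplat − PEEP) = 430.0 / (14.3 − 7) = 430.0/7.3 = 58.904 mL/cmH2O.
τ = R × C = 11.078 × 0.0589 L/cmH2O = 0.6525 s.
Fraction remaining at end-expiration = e^(−Te/τ) = e^(−0.45/0.6525) = 0.5017 → 50.17%.

50.2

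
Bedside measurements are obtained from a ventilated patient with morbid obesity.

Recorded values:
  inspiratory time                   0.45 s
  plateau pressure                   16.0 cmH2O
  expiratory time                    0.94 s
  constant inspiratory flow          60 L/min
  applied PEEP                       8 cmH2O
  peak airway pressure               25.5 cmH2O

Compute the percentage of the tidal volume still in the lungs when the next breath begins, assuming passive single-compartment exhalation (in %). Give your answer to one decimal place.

17.2

Flow: 60 L/min ÷ 60 = 1 L/s.
Vt = flow × Ti = 1 L/s × 0.45 s × 1000 mL/L = 450.0 mL.
R = (PIP − Pplat)/V̇ = (25.5 − 16.0) / 1 = 9.5/1 = 9.5 cmH2O·s/L.
C = Vt/(Pplat − PEEP) = 450.0 / (16.0 − 8) = 450.0/8.0 = 56.25 mL/cmH2O.
τ = R × C = 9.5 × 0.05625 L/cmH2O = 0.5344 s.
Fraction remaining at end-expiration = e^(−Te/τ) = e^(−0.94/0.5344) = 0.1722 → 17.22%.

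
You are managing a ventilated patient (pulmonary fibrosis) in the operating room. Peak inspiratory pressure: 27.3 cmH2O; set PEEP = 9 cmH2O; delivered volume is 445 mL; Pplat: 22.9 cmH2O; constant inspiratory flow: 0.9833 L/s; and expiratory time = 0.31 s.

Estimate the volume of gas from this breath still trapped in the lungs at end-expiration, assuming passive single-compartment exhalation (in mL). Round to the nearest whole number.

R = (PIP − Pplat)/V̇ = (27.3 − 22.9) / 0.9833 = 4.4/0.9833 = 4.475 cmH2O·s/L.
C = Vt/(Pplat − PEEP) = 445.0 / (22.9 − 9) = 445.0/13.9 = 32.014 mL/cmH2O.
τ = R × C = 4.475 × 0.03201 L/cmH2O = 0.1432 s.
Fraction remaining = e^(−Te/τ) = e^(−0.31/0.1432) = 0.1148.
Trapped volume = 445.0 × 0.1148 = 51.086 mL.

51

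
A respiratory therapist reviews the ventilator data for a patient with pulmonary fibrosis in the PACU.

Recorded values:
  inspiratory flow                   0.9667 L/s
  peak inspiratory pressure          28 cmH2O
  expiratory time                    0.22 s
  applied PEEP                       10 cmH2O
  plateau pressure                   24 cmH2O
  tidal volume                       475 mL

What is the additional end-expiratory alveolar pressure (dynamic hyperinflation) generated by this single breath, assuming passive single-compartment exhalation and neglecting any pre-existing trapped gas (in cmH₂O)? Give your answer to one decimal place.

2.9

R = (PIP − Pplat)/V̇ = (28 − 24) / 0.9667 = 4.0/0.9667 = 4.138 cmH2O·s/L.
C = Vt/(Pplat − PEEP) = 475.0 / (24 − 10) = 475.0/14.0 = 33.929 mL/cmH2O.
τ = R × C = 4.138 × 0.03393 L/cmH2O = 0.1404 s.
Fraction remaining = e^(−Te/τ) = e^(−0.22/0.1404) = 0.2087; trapped volume = 475.0 × 0.2087 = 99.133 mL.
Additional alveolar pressure from trapping ≈ V_trapped / C = 99.133 / 33.929 = 2.922 cmH2O.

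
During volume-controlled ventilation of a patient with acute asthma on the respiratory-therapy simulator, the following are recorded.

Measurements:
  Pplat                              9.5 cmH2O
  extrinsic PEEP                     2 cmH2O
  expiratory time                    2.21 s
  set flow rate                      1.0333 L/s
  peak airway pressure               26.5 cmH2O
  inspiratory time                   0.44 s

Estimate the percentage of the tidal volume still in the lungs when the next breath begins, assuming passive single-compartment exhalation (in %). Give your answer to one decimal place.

Vt = flow × Ti = 1.0333 L/s × 0.44 s × 1000 mL/L = 454.65 mL.
R = (PIP − Pplat)/V̇ = (26.5 − 9.5) / 1.0333 = 17.0/1.0333 = 16.452 cmH2O·s/L.
C = Vt/(Pplat − PEEP) = 454.65 / (9.5 − 2) = 454.65/7.5 = 60.62 mL/cmH2O.
τ = R × C = 16.452 × 0.06062 L/cmH2O = 0.9973 s.
Fraction remaining at end-expiration = e^(−Te/τ) = e^(−2.21/0.9973) = 0.109 → 10.9%.

10.9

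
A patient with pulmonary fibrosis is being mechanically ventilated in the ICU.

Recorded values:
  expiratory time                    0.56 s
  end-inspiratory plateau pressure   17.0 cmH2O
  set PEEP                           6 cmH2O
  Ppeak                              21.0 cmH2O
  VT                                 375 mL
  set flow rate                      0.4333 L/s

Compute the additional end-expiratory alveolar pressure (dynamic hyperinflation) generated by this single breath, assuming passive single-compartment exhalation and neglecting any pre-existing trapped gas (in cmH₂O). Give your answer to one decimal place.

1.9

R = (PIP − Pplat)/V̇ = (21.0 − 17.0) / 0.4333 = 4.0/0.4333 = 9.231 cmH2O·s/L.
C = Vt/(Pplat − PEEP) = 375.0 / (17.0 − 6) = 375.0/11.0 = 34.091 mL/cmH2O.
τ = R × C = 9.231 × 0.03409 L/cmH2O = 0.3147 s.
Fraction remaining = e^(−Te/τ) = e^(−0.56/0.3147) = 0.1687; trapped volume = 375.0 × 0.1687 = 63.263 mL.
Additional alveolar pressure from trapping ≈ V_trapped / C = 63.263 / 34.091 = 1.856 cmH2O.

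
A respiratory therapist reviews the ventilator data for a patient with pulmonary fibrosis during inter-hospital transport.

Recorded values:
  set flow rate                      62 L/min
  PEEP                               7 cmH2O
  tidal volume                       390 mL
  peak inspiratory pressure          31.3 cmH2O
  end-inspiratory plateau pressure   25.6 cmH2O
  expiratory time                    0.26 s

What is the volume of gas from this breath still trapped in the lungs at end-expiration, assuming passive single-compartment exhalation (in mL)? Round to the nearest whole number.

41

Flow: 62 L/min ÷ 60 = 1.0333 L/s.
R = (PIP − Pplat)/V̇ = (31.3 − 25.6) / 1.0333 = 5.7/1.0333 = 5.516 cmH2O·s/L.
C = Vt/(Pplat − PEEP) = 390.0 / (25.6 − 7) = 390.0/18.6 = 20.968 mL/cmH2O.
τ = R × C = 5.516 × 0.02097 L/cmH2O = 0.1157 s.
Fraction remaining = e^(−Te/τ) = e^(−0.26/0.1157) = 0.1057.
Trapped volume = 390.0 × 0.1057 = 41.223 mL.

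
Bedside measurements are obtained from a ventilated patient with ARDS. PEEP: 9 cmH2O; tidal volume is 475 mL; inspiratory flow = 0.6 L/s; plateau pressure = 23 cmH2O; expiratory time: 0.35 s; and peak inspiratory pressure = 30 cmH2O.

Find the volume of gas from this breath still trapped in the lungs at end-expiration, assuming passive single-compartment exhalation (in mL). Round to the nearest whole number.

196

R = (PIP − Pplat)/V̇ = (30 − 23) / 0.6 = 7.0/0.6 = 11.667 cmH2O·s/L.
C = Vt/(Pplat − PEEP) = 475.0 / (23 − 9) = 475.0/14.0 = 33.929 mL/cmH2O.
τ = R × C = 11.667 × 0.03393 L/cmH2O = 0.3959 s.
Fraction remaining = e^(−Te/τ) = e^(−0.35/0.3959) = 0.4131.
Trapped volume = 475.0 × 0.4131 = 196.22 mL.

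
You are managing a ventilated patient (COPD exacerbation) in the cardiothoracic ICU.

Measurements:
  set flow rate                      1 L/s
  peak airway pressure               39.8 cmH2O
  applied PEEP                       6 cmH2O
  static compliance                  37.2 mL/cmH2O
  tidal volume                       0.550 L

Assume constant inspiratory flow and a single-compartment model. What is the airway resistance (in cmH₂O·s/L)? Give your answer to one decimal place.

19.0

Equation of motion (constant flow): PIP = Vt/C + R·V̇ + PEEP.
R·V̇ = PIP − Vt/C − PEEP = 39.8 − 550/37.2 − 6 = 39.8 − 14.785 − 6 = 19.015 cmH2O.
R = 19.015 / 1 = 19.015 cmH2O·s/L.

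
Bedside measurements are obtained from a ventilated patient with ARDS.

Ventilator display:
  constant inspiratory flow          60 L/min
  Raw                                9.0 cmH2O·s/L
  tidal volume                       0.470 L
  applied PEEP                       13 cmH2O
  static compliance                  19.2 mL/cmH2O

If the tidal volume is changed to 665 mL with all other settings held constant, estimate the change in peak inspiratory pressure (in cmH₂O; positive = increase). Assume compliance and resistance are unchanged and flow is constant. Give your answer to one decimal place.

10.2

PIP = Vt/C + R·V̇ + PEEP (constant-flow equation of motion).
Only the elastic term changes: ΔPIP = ΔVt / C = (665 − 470) / 19.2 = 10.156 cmH2O.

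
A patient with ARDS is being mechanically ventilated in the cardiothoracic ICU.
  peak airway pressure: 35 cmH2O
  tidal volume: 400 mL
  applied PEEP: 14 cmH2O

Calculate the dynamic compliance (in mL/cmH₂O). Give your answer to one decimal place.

19.0

Dynamic compliance = Vt / (PIP − PEEP) = 400 / (35 − 14) = 400 / 21.0 = 19.048 mL/cmH2O.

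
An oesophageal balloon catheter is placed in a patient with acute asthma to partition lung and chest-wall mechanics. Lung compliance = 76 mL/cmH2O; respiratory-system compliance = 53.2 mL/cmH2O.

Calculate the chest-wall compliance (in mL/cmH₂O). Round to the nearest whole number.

177

1/Ccw = 1/Crs − 1/CL.
1/Ccw = 1/53.2 − 1/76 = 0.005639.
Ccw = 177.34 mL/cmH2O.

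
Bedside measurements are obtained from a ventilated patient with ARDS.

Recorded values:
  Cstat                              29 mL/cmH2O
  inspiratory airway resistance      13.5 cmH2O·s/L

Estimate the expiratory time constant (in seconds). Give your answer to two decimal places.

τ = R × C = 13.5 × 29 mL/cmH2O = 13.5 × 0.029 L/cmH2O = 0.3915 s.

0.39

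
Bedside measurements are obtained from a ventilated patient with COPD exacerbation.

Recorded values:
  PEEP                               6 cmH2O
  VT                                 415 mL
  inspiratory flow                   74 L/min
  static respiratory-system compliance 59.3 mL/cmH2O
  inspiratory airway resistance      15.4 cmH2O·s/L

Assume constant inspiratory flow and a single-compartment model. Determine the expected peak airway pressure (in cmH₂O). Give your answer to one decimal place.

32.0

Flow: 74 L/min ÷ 60 = 1.2333 L/s.
Equation of motion (constant flow): PIP = Vt/C + R·V̇ + PEEP.
PIP = 415/59.3 + 15.4×1.2333 + 6 = 6.998 + 18.993 + 6 = 31.991 cmH2O.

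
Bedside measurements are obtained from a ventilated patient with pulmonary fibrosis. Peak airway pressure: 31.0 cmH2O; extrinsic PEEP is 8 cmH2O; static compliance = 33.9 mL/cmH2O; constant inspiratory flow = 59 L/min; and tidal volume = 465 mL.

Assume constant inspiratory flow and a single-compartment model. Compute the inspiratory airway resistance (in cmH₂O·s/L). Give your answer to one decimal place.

9.4

Flow: 59 L/min ÷ 60 = 0.9833 L/s.
Equation of motion (constant flow): PIP = Vt/C + R·V̇ + PEEP.
R·V̇ = PIP − Vt/C − PEEP = 31.0 − 465/33.9 − 8 = 31.0 − 13.717 − 8 = 9.283 cmH2O.
R = 9.283 / 0.9833 = 9.441 cmH2O·s/L.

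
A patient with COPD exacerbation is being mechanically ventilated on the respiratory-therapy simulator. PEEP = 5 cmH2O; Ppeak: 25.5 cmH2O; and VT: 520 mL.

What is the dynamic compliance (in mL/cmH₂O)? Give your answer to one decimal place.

25.4

Dynamic compliance = Vt / (PIP − PEEP) = 520 / (25.5 − 5) = 520 / 20.5 = 25.366 mL/cmH2O.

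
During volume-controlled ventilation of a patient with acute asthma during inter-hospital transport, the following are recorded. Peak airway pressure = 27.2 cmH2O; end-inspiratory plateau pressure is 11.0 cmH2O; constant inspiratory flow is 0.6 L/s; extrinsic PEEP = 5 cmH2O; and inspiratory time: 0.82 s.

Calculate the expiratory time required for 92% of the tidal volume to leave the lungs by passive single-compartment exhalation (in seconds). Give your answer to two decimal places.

Vt = flow × Ti = 0.6 L/s × 0.82 s × 1000 mL/L = 492.0 mL.
R = (PIP − Pplat)/V̇ = (27.2 − 11.0) / 0.6 = 16.2/0.6 = 27.0 cmH2O·s/L.
C = Vt/(Pplat − PEEP) = 492.0 / (11.0 − 5) = 492.0/6.0 = 82.0 mL/cmH2O.
τ = R × C = 27.0 × 0.082 L/cmH2O = 2.214 s.
t = −τ·ln(1 − 0.92) = −2.214·ln(0.08) = 5.592 s.

5.59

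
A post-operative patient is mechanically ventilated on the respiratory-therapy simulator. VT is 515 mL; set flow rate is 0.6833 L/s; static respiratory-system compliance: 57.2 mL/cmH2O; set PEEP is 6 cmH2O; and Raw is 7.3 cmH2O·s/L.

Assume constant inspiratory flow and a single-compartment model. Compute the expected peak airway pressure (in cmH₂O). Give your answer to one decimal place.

20.0

Equation of motion (constant flow): PIP = Vt/C + R·V̇ + PEEP.
PIP = 515/57.2 + 7.3×0.6833 + 6 = 9.003 + 4.988 + 6 = 19.991 cmH2O.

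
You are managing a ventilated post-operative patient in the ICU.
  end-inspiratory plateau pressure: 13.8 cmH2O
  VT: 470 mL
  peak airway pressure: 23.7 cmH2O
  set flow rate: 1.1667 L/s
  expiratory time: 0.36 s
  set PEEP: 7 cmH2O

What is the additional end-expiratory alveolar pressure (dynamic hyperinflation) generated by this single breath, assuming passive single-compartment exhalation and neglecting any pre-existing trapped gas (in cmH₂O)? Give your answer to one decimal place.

3.7

R = (PIP − Pplat)/V̇ = (23.7 − 13.8) / 1.1667 = 9.9/1.1667 = 8.485 cmH2O·s/L.
C = Vt/(Pplat − PEEP) = 470.0 / (13.8 − 7) = 470.0/6.8 = 69.118 mL/cmH2O.
τ = R × C = 8.485 × 0.06912 L/cmH2O = 0.5865 s.
Fraction remaining = e^(−Te/τ) = e^(−0.36/0.5865) = 0.5413; trapped volume = 470.0 × 0.5413 = 254.41 mL.
Additional alveolar pressure from trapping ≈ V_trapped / C = 254.41 / 69.118 = 3.681 cmH2O.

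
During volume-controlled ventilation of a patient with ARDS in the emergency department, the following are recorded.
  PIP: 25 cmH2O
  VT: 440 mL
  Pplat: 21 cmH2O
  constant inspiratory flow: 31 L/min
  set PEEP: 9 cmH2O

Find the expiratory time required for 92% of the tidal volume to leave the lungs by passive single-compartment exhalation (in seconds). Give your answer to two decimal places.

0.72

Flow: 31 L/min ÷ 60 = 0.5167 L/s.
R = (PIP − Pplat)/V̇ = (25 − 21) / 0.5167 = 4.0/0.5167 = 7.741 cmH2O·s/L.
C = Vt/(Pplat − PEEP) = 440.0 / (21 − 9) = 440.0/12.0 = 36.667 mL/cmH2O.
τ = R × C = 7.741 × 0.03667 L/cmH2O = 0.2839 s.
t = −τ·ln(1 − 0.92) = −0.2839·ln(0.08) = 0.7171 s.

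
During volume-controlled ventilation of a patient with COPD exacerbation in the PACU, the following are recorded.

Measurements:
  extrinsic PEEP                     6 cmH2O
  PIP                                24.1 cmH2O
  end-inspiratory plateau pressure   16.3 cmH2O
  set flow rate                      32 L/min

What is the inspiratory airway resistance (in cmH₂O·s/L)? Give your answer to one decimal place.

Flow: 32 L/min ÷ 60 = 0.5333 L/s.
Raw = (PIP − Pplat) / flow = (24.1 − 16.3) / 0.5333 = 7.8 / 0.5333 = 14.626 cmH2O·s/L.

14.6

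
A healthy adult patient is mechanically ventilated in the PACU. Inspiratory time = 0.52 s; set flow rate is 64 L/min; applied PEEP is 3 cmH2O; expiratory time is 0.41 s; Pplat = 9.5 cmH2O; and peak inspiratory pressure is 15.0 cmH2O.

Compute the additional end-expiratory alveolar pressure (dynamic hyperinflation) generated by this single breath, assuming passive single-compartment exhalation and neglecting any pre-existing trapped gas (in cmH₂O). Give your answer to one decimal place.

2.6

Flow: 64 L/min ÷ 60 = 1.0667 L/s.
Vt = flow × Ti = 1.0667 L/s × 0.52 s × 1000 mL/L = 554.68 mL.
R = (PIP − Pplat)/V̇ = (15.0 − 9.5) / 1.0667 = 5.5/1.0667 = 5.156 cmH2O·s/L.
C = Vt/(Pplat − PEEP) = 554.68 / (9.5 − 3) = 554.68/6.5 = 85.335 mL/cmH2O.
τ = R × C = 5.156 × 0.08534 L/cmH2O = 0.44 s.
Fraction remaining = e^(−Te/τ) = e^(−0.41/0.44) = 0.3938; trapped volume = 554.68 × 0.3938 = 218.43 mL.
Additional alveolar pressure from trapping ≈ V_trapped / C = 218.43 / 85.335 = 2.56 cmH2O.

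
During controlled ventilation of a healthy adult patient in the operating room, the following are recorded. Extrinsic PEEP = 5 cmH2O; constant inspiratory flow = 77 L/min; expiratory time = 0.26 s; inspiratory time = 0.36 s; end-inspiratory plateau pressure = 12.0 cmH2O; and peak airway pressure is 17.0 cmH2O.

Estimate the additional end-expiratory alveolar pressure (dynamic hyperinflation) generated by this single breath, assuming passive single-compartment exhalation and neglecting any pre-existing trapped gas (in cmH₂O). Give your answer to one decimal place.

Flow: 77 L/min ÷ 60 = 1.2833 L/s.
Vt = flow × Ti = 1.2833 L/s × 0.36 s × 1000 mL/L = 461.99 mL.
R = (PIP − Pplat)/V̇ = (17.0 − 12.0) / 1.2833 = 5.0/1.2833 = 3.896 cmH2O·s/L.
C = Vt/(Pplat − PEEP) = 461.99 / (12.0 − 5) = 461.99/7.0 = 65.999 mL/cmH2O.
τ = R × C = 3.896 × 0.066 L/cmH2O = 0.2571 s.
Fraction remaining = e^(−Te/τ) = e^(−0.26/0.2571) = 0.3638; trapped volume = 461.99 × 0.3638 = 168.07 mL.
Additional alveolar pressure from trapping ≈ V_trapped / C = 168.07 / 65.999 = 2.547 cmH2O.

2.5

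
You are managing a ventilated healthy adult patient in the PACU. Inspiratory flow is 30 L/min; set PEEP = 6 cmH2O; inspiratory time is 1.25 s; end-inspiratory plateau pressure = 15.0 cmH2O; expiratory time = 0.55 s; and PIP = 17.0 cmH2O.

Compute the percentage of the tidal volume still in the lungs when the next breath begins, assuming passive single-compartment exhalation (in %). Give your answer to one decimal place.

Flow: 30 L/min ÷ 60 = 0.5 L/s.
Vt = flow × Ti = 0.5 L/s × 1.25 s × 1000 mL/L = 625.0 mL.
R = (PIP − Pplat)/V̇ = (17.0 − 15.0) / 0.5 = 2.0/0.5 = 4.0 cmH2O·s/L.
C = Vt/(Pplat − PEEP) = 625.0 / (15.0 − 6) = 625.0/9.0 = 69.444 mL/cmH2O.
τ = R × C = 4.0 × 0.06944 L/cmH2O = 0.2778 s.
Fraction remaining at end-expiration = e^(−Te/τ) = e^(−0.55/0.2778) = 0.1381 → 13.81%.

13.8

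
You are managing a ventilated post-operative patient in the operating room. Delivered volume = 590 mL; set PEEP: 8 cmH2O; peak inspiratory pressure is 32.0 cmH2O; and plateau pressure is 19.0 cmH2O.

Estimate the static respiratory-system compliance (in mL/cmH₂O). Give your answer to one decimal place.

53.6

Cstat = Vt / (Pplat − PEEP) = 590 / (19.0 − 8) = 590 / 11.0 = 53.636 mL/cmH2O.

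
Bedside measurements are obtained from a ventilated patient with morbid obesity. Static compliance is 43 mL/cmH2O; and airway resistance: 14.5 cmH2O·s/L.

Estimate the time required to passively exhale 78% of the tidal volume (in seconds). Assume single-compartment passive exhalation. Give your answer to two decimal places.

τ = R × C = 14.5 × 43 mL/cmH2O = 14.5 × 0.043 L/cmH2O = 0.6235 s.
Exhaled fraction f = 1 − e^(−t/τ) → t = −τ·ln(1 − f) = −0.6235·ln(0.22) = 0.9441 s.

0.94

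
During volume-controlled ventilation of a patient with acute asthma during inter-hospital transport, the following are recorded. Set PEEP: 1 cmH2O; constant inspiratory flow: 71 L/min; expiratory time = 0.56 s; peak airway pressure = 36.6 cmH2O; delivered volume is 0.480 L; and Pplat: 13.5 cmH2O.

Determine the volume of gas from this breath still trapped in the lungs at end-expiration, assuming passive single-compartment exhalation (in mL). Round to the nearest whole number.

227

Flow: 71 L/min ÷ 60 = 1.1833 L/s.
R = (PIP − Pplat)/V̇ = (36.6 − 13.5) / 1.1833 = 23.1/1.1833 = 19.522 cmH2O·s/L.
C = Vt/(Pplat − PEEP) = 480.0 / (13.5 − 1) = 480.0/12.5 = 38.4 mL/cmH2O.
τ = R × C = 19.522 × 0.0384 L/cmH2O = 0.7496 s.
Fraction remaining = e^(−Te/τ) = e^(−0.56/0.7496) = 0.4738.
Trapped volume = 480.0 × 0.4738 = 227.42 mL.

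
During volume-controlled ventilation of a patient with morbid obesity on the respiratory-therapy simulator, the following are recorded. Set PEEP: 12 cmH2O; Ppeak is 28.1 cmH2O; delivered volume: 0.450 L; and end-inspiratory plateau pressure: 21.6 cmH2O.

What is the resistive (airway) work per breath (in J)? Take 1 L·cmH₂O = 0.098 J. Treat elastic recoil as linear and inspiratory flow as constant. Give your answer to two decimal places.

0.29

With constant inspiratory flow the resistive pressure is constant at PIP − Pplat = 28.1 − 21.6 = 6.5 cmH2O, so resistive work = 6.5 × 0.450 = 2.925 L·cmH2O.
× 0.098 J/(L·cmH2O) → 0.2867 J.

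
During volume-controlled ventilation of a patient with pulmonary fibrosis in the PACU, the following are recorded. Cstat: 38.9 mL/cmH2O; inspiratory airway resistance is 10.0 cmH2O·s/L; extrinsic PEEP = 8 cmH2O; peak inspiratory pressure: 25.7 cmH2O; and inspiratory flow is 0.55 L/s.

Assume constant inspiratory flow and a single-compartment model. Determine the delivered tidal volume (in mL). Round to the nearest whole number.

Equation of motion (constant flow): PIP = Vt/C + R·V̇ + PEEP.
Vt/C = PIP − R·V̇ − PEEP = 25.7 − 5.5 − 8 = 12.2 cmH2O.
Vt = C × 12.2 = 38.9 × 12.2 = 474.58 mL.

475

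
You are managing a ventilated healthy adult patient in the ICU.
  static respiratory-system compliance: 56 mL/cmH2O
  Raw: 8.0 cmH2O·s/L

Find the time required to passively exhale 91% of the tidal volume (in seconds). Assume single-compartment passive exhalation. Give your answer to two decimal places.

1.08

τ = R × C = 8.0 × 56 mL/cmH2O = 8.0 × 0.056 L/cmH2O = 0.448 s.
Exhaled fraction f = 1 − e^(−t/τ) → t = −τ·ln(1 − f) = −0.448·ln(0.09) = 1.079 s.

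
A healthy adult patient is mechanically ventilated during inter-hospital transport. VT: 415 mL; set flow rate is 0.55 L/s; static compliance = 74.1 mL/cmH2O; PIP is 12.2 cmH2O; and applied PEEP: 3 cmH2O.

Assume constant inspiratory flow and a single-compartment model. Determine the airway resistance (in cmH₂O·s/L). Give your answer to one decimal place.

Equation of motion (constant flow): PIP = Vt/C + R·V̇ + PEEP.
R·V̇ = PIP − Vt/C − PEEP = 12.2 − 415/74.1 − 3 = 12.2 − 5.601 − 3 = 3.599 cmH2O.
R = 3.599 / 0.55 = 6.544 cmH2O·s/L.

6.5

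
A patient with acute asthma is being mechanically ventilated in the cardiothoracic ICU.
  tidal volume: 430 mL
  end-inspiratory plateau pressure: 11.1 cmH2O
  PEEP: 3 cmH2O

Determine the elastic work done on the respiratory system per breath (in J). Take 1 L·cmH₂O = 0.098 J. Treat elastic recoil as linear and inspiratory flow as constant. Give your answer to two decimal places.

Elastic work ≈ ½ × (Pplat − PEEP) × Vt = 0.5 × (11.1 − 3) × 0.430 L = 0.5 × 8.1 × 0.430 = 1.742 L·cmH2O.
× 0.098 J/(L·cmH2O) → 0.1707 J.

0.17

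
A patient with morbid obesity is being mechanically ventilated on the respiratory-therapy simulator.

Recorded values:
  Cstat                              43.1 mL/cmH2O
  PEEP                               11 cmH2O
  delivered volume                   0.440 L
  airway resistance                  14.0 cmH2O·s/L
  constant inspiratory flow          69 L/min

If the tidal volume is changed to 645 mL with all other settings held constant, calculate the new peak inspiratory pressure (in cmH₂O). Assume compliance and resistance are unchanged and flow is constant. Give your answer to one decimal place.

Flow: 69 L/min ÷ 60 = 1.15 L/s.
PIP = Vt/C + R·V̇ + PEEP (constant-flow equation of motion).
Only the elastic term changes: ΔPIP = ΔVt / C = (645 − 440) / 43.1 = 4.756 cmH2O.
Original PIP = 440/43.1 + 14.0×1.15 + 11 = 37.309 cmH2O; new PIP = 37.309 + (4.756) = 42.065 cmH2O.

42.1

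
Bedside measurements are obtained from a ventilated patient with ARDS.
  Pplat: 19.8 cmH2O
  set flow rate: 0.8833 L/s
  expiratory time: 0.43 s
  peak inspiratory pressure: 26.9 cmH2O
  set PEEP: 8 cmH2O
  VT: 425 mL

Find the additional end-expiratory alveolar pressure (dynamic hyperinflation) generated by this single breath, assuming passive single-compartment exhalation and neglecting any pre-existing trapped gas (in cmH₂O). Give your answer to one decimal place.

R = (PIP − Pplat)/V̇ = (26.9 − 19.8) / 0.8833 = 7.1/0.8833 = 8.038 cmH2O·s/L.
C = Vt/(Pplat − PEEP) = 425.0 / (19.8 − 8) = 425.0/11.8 = 36.017 mL/cmH2O.
τ = R × C = 8.038 × 0.03602 L/cmH2O = 0.2895 s.
Fraction remaining = e^(−Te/τ) = e^(−0.43/0.2895) = 0.2264; trapped volume = 425.0 × 0.2264 = 96.22 mL.
Additional alveolar pressure from trapping ≈ V_trapped / C = 96.22 / 36.017 = 2.672 cmH2O.

2.7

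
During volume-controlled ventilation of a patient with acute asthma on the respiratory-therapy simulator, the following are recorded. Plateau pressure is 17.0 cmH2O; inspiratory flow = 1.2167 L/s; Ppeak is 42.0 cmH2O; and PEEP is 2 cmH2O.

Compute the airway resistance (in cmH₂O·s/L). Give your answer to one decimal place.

20.5

Raw = (PIP − Pplat) / flow = (42.0 − 17.0) / 1.2167 = 25.0 / 1.2167 = 20.547 cmH2O·s/L.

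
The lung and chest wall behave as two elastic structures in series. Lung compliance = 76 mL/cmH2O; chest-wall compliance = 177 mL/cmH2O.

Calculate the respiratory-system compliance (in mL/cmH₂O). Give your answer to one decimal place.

Lung and chest wall are elastances in series: 1/Crs = 1/CL + 1/Ccw.
1/Crs = 1/76 + 1/177 = 0.01881.
Crs = 53.163 mL/cmH2O.

53.2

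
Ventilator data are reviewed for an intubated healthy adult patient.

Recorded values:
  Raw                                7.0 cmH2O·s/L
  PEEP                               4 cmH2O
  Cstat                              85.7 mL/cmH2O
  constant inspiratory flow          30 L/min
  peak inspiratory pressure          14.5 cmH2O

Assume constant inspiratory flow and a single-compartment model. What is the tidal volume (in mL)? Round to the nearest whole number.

600

Flow: 30 L/min ÷ 60 = 0.5 L/s.
Equation of motion (constant flow): PIP = Vt/C + R·V̇ + PEEP.
Vt/C = PIP − R·V̇ − PEEP = 14.5 − 3.5 − 4 = 7.0 cmH2O.
Vt = C × 7.0 = 85.7 × 7.0 = 599.9 mL.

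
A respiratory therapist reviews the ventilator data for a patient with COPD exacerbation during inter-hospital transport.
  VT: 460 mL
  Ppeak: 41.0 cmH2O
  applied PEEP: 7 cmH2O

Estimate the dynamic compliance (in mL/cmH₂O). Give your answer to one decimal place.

13.5

Dynamic compliance = Vt / (PIP − PEEP) = 460 / (41.0 − 7) = 460 / 34.0 = 13.529 mL/cmH2O.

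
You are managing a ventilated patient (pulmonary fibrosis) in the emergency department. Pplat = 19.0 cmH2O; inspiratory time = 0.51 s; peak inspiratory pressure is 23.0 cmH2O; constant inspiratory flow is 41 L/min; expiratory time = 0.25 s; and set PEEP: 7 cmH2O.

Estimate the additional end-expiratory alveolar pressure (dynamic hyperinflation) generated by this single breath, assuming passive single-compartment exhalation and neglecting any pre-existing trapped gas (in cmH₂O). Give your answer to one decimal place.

Flow: 41 L/min ÷ 60 = 0.6833 L/s.
Vt = flow × Ti = 0.6833 L/s × 0.51 s × 1000 mL/L = 348.48 mL.
R = (PIP − Pplat)/V̇ = (23.0 − 19.0) / 0.6833 = 4.0/0.6833 = 5.854 cmH2O·s/L.
C = Vt/(Pplat − PEEP) = 348.48 / (19.0 − 7) = 348.48/12.0 = 29.04 mL/cmH2O.
τ = R × C = 5.854 × 0.02904 L/cmH2O = 0.17 s.
Fraction remaining = e^(−Te/τ) = e^(−0.25/0.17) = 0.2298; trapped volume = 348.48 × 0.2298 = 80.081 mL.
Additional alveolar pressure from trapping ≈ V_trapped / C = 80.081 / 29.04 = 2.758 cmH2O.

2.8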